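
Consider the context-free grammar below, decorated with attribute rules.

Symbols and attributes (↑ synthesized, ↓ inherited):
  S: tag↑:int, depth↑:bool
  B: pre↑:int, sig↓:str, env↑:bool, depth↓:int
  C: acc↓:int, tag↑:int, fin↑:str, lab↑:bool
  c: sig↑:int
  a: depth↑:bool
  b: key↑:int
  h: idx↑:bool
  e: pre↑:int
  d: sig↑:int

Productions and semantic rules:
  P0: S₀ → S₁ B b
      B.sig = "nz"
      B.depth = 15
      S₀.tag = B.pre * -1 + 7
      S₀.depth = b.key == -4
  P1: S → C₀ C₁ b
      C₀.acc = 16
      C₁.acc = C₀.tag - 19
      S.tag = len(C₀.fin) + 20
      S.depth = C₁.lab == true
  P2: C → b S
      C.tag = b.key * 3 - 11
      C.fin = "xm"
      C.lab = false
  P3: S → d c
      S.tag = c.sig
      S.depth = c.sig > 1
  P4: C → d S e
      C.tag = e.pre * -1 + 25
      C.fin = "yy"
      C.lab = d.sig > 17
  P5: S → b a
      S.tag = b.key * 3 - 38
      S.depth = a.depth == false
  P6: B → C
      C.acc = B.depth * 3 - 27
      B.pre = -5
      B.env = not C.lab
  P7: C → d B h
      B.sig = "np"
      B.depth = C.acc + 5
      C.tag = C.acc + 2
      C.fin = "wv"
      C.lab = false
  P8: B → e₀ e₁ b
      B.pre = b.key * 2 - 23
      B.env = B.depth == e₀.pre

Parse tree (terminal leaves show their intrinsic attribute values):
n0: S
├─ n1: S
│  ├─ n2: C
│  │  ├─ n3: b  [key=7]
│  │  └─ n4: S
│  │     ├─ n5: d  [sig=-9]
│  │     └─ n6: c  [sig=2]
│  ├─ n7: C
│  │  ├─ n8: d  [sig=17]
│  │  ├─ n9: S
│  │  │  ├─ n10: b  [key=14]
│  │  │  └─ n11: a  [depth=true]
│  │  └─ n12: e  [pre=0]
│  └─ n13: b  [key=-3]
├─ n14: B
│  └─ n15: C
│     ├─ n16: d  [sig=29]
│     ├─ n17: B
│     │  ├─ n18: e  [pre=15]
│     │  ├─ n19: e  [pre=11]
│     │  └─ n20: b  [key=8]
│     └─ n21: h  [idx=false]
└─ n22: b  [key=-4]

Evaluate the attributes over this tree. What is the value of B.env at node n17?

false

1. n2.acc = 16  [16]
2. n3.key = 7  [terminal]
3. n5.sig = -9  [terminal]
4. n6.sig = 2  [terminal]
5. n4.tag = 2  [c.sig]
6. n4.depth = true  [c.sig > 1]
7. n2.tag = 10  [b.key * 3 - 11]
8. n2.fin = "xm"  ["xm"]
9. n2.lab = false  [false]
10. n7.acc = -9  [C₀.tag - 19]
11. n8.sig = 17  [terminal]
12. n10.key = 14  [terminal]
13. n11.depth = true  [terminal]
14. n9.tag = 4  [b.key * 3 - 38]
15. n9.depth = false  [a.depth == false]
16. n12.pre = 0  [terminal]
17. n7.tag = 25  [e.pre * -1 + 25]
18. n7.fin = "yy"  ["yy"]
19. n7.lab = false  [d.sig > 17]
20. n13.key = -3  [terminal]
21. n1.tag = 22  [len(C₀.fin) + 20]
22. n1.depth = false  [C₁.lab == true]
23. n14.sig = "nz"  ["nz"]
24. n14.depth = 15  [15]
25. n15.acc = 18  [B.depth * 3 - 27]
26. n16.sig = 29  [terminal]
27. n17.sig = "np"  ["np"]
28. n17.depth = 23  [C.acc + 5]
29. n18.pre = 15  [terminal]
30. n19.pre = 11  [terminal]
31. n20.key = 8  [terminal]
32. n17.pre = -7  [b.key * 2 - 23]
33. n17.env = false  [B.depth == e₀.pre]
34. n21.idx = false  [terminal]
35. n15.tag = 20  [C.acc + 2]
36. n15.fin = "wv"  ["wv"]
37. n15.lab = false  [false]
38. n14.pre = -5  [-5]
39. n14.env = true  [not C.lab]
40. n22.key = -4  [terminal]
41. n0.tag = 12  [B.pre * -1 + 7]
42. n0.depth = true  [b.key == -4]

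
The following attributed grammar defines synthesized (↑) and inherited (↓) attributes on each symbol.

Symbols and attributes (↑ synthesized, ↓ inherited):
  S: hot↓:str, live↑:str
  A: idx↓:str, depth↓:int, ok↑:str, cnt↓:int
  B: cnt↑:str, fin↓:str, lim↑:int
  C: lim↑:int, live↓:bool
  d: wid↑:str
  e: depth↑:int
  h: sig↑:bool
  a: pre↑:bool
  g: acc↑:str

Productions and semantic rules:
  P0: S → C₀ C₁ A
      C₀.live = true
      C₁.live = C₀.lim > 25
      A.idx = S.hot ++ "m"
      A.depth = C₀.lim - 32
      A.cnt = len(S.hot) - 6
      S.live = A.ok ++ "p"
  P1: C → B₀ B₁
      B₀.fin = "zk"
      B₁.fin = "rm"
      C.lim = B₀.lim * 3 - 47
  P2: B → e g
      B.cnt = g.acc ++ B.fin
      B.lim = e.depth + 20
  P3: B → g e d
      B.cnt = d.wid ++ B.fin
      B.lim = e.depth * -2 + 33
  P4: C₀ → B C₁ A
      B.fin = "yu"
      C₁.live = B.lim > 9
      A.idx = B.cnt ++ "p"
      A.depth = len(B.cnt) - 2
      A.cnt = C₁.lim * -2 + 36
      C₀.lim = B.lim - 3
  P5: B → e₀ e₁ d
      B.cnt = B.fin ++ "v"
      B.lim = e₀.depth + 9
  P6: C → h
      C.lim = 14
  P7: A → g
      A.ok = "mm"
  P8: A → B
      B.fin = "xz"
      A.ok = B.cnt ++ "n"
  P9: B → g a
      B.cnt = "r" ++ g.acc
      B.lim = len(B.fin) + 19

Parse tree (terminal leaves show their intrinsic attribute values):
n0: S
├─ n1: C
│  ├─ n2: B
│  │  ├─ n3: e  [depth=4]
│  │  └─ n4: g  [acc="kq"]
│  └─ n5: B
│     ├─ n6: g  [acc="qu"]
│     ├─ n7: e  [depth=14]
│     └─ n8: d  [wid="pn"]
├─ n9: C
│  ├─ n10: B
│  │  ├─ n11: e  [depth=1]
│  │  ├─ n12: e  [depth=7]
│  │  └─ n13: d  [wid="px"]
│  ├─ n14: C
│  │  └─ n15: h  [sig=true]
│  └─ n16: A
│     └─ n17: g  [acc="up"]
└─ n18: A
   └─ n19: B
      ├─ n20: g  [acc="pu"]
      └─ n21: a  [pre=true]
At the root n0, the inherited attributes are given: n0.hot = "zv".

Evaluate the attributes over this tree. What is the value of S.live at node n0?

"rpunp"

1. n0.hot = "zv"  [given at root]
2. n1.live = true  [true]
3. n2.fin = "zk"  ["zk"]
4. n3.depth = 4  [terminal]
5. n4.acc = "kq"  [terminal]
6. n2.cnt = "kqzk"  [g.acc ++ B.fin]
7. n2.lim = 24  [e.depth + 20]
8. n5.fin = "rm"  ["rm"]
9. n6.acc = "qu"  [terminal]
10. n7.depth = 14  [terminal]
11. n8.wid = "pn"  [terminal]
12. n5.cnt = "pnrm"  [d.wid ++ B.fin]
13. n5.lim = 5  [e.depth * -2 + 33]
14. n1.lim = 25  [B₀.lim * 3 - 47]
15. n9.live = false  [C₀.lim > 25]
16. n10.fin = "yu"  ["yu"]
17. n11.depth = 1  [terminal]
18. n12.depth = 7  [terminal]
19. n13.wid = "px"  [terminal]
20. n10.cnt = "yuv"  [B.fin ++ "v"]
21. n10.lim = 10  [e₀.depth + 9]
22. n14.live = true  [B.lim > 9]
23. n15.sig = true  [terminal]
24. n14.lim = 14  [14]
25. n16.idx = "yuvp"  [B.cnt ++ "p"]
26. n16.depth = 1  [len(B.cnt) - 2]
27. n16.cnt = 8  [C₁.lim * -2 + 36]
28. n17.acc = "up"  [terminal]
29. n16.ok = "mm"  ["mm"]
30. n9.lim = 7  [B.lim - 3]
31. n18.idx = "zvm"  [S.hot ++ "m"]
32. n18.depth = -7  [C₀.lim - 32]
33. n18.cnt = -4  [len(S.hot) - 6]
34. n19.fin = "xz"  ["xz"]
35. n20.acc = "pu"  [terminal]
36. n21.pre = true  [terminal]
37. n19.cnt = "rpu"  ["r" ++ g.acc]
38. n19.lim = 21  [len(B.fin) + 19]
39. n18.ok = "rpun"  [B.cnt ++ "n"]
40. n0.live = "rpunp"  [A.ok ++ "p"]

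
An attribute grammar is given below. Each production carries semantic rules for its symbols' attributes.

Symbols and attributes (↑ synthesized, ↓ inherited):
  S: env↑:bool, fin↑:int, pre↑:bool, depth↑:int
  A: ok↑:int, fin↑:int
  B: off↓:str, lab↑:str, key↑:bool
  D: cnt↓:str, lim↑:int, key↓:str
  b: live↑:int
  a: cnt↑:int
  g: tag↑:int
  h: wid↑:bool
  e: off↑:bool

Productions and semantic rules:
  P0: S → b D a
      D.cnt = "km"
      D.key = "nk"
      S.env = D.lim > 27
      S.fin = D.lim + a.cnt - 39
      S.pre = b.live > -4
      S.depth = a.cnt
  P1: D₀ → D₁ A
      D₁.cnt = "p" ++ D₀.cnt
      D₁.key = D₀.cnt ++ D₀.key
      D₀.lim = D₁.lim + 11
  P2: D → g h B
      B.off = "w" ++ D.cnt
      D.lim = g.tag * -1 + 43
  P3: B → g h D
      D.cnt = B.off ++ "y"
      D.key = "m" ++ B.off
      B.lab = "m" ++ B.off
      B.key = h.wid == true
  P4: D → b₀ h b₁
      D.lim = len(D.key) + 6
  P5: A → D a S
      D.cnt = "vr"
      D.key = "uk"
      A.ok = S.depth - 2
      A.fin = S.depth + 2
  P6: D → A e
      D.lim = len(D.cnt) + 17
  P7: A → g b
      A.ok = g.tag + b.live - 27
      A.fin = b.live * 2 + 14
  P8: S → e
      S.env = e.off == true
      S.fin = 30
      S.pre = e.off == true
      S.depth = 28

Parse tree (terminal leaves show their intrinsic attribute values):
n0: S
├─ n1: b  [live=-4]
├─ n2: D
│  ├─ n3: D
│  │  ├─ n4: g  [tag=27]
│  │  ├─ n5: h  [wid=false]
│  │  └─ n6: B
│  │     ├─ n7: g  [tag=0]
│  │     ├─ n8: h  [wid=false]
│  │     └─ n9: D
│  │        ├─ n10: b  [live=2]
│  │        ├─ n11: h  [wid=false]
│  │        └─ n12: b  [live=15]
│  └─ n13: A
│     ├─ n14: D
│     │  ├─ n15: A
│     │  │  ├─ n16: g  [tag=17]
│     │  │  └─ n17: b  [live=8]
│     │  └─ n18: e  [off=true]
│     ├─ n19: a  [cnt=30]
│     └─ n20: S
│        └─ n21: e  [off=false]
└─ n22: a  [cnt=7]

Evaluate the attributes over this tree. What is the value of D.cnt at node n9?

1. n1.live = -4  [terminal]
2. n2.cnt = "km"  ["km"]
3. n2.key = "nk"  ["nk"]
4. n3.cnt = "pkm"  ["p" ++ D₀.cnt]
5. n3.key = "kmnk"  [D₀.cnt ++ D₀.key]
6. n4.tag = 27  [terminal]
7. n5.wid = false  [terminal]
8. n6.off = "wpkm"  ["w" ++ D.cnt]
9. n7.tag = 0  [terminal]
10. n8.wid = false  [terminal]
11. n9.cnt = "wpkmy"  [B.off ++ "y"]
12. n9.key = "mwpkm"  ["m" ++ B.off]
13. n10.live = 2  [terminal]
14. n11.wid = false  [terminal]
15. n12.live = 15  [terminal]
16. n9.lim = 11  [len(D.key) + 6]
17. n6.lab = "mwpkm"  ["m" ++ B.off]
18. n6.key = false  [h.wid == true]
19. n3.lim = 16  [g.tag * -1 + 43]
20. n14.cnt = "vr"  ["vr"]
21. n14.key = "uk"  ["uk"]
22. n16.tag = 17  [terminal]
23. n17.live = 8  [terminal]
24. n15.ok = -2  [g.tag + b.live - 27]
25. n15.fin = 30  [b.live * 2 + 14]
26. n18.off = true  [terminal]
27. n14.lim = 19  [len(D.cnt) + 17]
28. n19.cnt = 30  [terminal]
29. n21.off = false  [terminal]
30. n20.env = false  [e.off == true]
31. n20.fin = 30  [30]
32. n20.pre = false  [e.off == true]
33. n20.depth = 28  [28]
34. n13.ok = 26  [S.depth - 2]
35. n13.fin = 30  [S.depth + 2]
36. n2.lim = 27  [D₁.lim + 11]
37. n22.cnt = 7  [terminal]
38. n0.env = false  [D.lim > 27]
39. n0.fin = -5  [D.lim + a.cnt - 39]
40. n0.pre = false  [b.live > -4]
41. n0.depth = 7  [a.cnt]

"wpkmy"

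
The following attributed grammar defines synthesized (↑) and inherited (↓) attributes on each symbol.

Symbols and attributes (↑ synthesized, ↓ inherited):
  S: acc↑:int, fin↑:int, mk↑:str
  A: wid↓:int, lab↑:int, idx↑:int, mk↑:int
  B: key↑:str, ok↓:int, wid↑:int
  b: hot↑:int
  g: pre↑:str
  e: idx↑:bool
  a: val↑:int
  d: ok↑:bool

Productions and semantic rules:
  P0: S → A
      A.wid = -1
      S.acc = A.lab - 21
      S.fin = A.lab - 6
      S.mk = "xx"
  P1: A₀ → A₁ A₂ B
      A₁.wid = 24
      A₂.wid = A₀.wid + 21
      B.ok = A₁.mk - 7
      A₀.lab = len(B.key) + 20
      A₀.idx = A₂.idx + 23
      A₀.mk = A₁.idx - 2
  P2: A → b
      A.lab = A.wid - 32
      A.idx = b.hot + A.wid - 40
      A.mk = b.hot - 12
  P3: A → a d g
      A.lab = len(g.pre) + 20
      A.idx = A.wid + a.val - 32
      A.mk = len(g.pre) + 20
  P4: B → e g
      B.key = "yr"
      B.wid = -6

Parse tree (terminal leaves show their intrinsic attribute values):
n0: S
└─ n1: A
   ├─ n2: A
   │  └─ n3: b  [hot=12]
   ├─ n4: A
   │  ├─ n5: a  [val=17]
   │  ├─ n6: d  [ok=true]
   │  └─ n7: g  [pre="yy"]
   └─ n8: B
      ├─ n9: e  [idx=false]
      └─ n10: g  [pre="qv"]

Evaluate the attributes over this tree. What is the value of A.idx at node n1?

1. n1.wid = -1  [-1]
2. n2.wid = 24  [24]
3. n3.hot = 12  [terminal]
4. n2.lab = -8  [A.wid - 32]
5. n2.idx = -4  [b.hot + A.wid - 40]
6. n2.mk = 0  [b.hot - 12]
7. n4.wid = 20  [A₀.wid + 21]
8. n5.val = 17  [terminal]
9. n6.ok = true  [terminal]
10. n7.pre = "yy"  [terminal]
11. n4.lab = 22  [len(g.pre) + 20]
12. n4.idx = 5  [A.wid + a.val - 32]
13. n4.mk = 22  [len(g.pre) + 20]
14. n8.ok = -7  [A₁.mk - 7]
15. n9.idx = false  [terminal]
16. n10.pre = "qv"  [terminal]
17. n8.key = "yr"  ["yr"]
18. n8.wid = -6  [-6]
19. n1.lab = 22  [len(B.key) + 20]
20. n1.idx = 28  [A₂.idx + 23]
21. n1.mk = -6  [A₁.idx - 2]
22. n0.acc = 1  [A.lab - 21]
23. n0.fin = 16  [A.lab - 6]
24. n0.mk = "xx"  ["xx"]

28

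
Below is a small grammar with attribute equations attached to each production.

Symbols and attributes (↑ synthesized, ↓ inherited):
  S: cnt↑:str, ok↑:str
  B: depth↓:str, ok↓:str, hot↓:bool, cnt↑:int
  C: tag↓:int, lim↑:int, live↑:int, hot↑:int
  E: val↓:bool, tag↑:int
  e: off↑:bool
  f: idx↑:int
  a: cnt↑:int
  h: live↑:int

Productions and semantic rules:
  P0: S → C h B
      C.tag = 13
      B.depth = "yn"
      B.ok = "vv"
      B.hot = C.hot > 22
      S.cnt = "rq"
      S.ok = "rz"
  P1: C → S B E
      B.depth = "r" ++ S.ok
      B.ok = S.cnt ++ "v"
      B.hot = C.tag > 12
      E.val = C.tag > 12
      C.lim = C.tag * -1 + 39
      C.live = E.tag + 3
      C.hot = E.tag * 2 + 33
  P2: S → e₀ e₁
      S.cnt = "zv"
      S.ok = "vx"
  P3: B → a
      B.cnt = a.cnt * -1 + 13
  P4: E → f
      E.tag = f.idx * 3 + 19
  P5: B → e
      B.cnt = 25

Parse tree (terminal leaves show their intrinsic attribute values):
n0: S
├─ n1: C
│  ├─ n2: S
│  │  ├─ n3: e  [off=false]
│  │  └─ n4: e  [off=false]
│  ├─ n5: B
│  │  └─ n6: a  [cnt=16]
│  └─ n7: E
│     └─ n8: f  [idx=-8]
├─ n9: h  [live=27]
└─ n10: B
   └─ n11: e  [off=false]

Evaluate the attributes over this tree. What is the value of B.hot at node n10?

1. n1.tag = 13  [13]
2. n3.off = false  [terminal]
3. n4.off = false  [terminal]
4. n2.cnt = "zv"  ["zv"]
5. n2.ok = "vx"  ["vx"]
6. n5.depth = "rvx"  ["r" ++ S.ok]
7. n5.ok = "zvv"  [S.cnt ++ "v"]
8. n5.hot = true  [C.tag > 12]
9. n6.cnt = 16  [terminal]
10. n5.cnt = -3  [a.cnt * -1 + 13]
11. n7.val = true  [C.tag > 12]
12. n8.idx = -8  [terminal]
13. n7.tag = -5  [f.idx * 3 + 19]
14. n1.lim = 26  [C.tag * -1 + 39]
15. n1.live = -2  [E.tag + 3]
16. n1.hot = 23  [E.tag * 2 + 33]
17. n9.live = 27  [terminal]
18. n10.depth = "yn"  ["yn"]
19. n10.ok = "vv"  ["vv"]
20. n10.hot = true  [C.hot > 22]
21. n11.off = false  [terminal]
22. n10.cnt = 25  [25]
23. n0.cnt = "rq"  ["rq"]
24. n0.ok = "rz"  ["rz"]

true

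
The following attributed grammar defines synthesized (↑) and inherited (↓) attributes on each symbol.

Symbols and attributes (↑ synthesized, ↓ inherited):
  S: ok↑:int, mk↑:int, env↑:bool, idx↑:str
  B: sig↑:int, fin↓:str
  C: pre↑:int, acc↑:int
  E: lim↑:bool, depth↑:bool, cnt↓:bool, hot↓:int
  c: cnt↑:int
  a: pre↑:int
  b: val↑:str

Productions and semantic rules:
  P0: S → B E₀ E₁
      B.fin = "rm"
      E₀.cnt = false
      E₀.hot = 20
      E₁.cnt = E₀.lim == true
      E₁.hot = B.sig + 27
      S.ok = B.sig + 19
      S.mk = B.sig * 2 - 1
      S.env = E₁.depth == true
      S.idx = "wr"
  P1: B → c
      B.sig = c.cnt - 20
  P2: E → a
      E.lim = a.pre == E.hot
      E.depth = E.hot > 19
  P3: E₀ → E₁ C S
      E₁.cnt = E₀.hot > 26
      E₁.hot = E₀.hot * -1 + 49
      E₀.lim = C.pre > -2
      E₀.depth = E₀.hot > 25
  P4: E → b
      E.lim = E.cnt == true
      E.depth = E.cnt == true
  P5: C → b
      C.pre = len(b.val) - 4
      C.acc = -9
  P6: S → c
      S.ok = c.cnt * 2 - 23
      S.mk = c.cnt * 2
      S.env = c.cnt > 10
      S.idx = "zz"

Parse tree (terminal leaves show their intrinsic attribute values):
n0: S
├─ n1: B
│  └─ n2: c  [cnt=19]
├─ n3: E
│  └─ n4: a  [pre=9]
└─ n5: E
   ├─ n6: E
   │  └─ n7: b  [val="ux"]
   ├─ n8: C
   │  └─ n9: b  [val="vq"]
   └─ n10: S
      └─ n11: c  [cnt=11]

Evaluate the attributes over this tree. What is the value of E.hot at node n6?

1. n1.fin = "rm"  ["rm"]
2. n2.cnt = 19  [terminal]
3. n1.sig = -1  [c.cnt - 20]
4. n3.cnt = false  [false]
5. n3.hot = 20  [20]
6. n4.pre = 9  [terminal]
7. n3.lim = false  [a.pre == E.hot]
8. n3.depth = true  [E.hot > 19]
9. n5.cnt = false  [E₀.lim == true]
10. n5.hot = 26  [B.sig + 27]
11. n6.cnt = false  [E₀.hot > 26]
12. n6.hot = 23  [E₀.hot * -1 + 49]
13. n7.val = "ux"  [terminal]
14. n6.lim = false  [E.cnt == true]
15. n6.depth = false  [E.cnt == true]
16. n9.val = "vq"  [terminal]
17. n8.pre = -2  [len(b.val) - 4]
18. n8.acc = -9  [-9]
19. n11.cnt = 11  [terminal]
20. n10.ok = -1  [c.cnt * 2 - 23]
21. n10.mk = 22  [c.cnt * 2]
22. n10.env = true  [c.cnt > 10]
23. n10.idx = "zz"  ["zz"]
24. n5.lim = false  [C.pre > -2]
25. n5.depth = true  [E₀.hot > 25]
26. n0.ok = 18  [B.sig + 19]
27. n0.mk = -3  [B.sig * 2 - 1]
28. n0.env = true  [E₁.depth == true]
29. n0.idx = "wr"  ["wr"]

23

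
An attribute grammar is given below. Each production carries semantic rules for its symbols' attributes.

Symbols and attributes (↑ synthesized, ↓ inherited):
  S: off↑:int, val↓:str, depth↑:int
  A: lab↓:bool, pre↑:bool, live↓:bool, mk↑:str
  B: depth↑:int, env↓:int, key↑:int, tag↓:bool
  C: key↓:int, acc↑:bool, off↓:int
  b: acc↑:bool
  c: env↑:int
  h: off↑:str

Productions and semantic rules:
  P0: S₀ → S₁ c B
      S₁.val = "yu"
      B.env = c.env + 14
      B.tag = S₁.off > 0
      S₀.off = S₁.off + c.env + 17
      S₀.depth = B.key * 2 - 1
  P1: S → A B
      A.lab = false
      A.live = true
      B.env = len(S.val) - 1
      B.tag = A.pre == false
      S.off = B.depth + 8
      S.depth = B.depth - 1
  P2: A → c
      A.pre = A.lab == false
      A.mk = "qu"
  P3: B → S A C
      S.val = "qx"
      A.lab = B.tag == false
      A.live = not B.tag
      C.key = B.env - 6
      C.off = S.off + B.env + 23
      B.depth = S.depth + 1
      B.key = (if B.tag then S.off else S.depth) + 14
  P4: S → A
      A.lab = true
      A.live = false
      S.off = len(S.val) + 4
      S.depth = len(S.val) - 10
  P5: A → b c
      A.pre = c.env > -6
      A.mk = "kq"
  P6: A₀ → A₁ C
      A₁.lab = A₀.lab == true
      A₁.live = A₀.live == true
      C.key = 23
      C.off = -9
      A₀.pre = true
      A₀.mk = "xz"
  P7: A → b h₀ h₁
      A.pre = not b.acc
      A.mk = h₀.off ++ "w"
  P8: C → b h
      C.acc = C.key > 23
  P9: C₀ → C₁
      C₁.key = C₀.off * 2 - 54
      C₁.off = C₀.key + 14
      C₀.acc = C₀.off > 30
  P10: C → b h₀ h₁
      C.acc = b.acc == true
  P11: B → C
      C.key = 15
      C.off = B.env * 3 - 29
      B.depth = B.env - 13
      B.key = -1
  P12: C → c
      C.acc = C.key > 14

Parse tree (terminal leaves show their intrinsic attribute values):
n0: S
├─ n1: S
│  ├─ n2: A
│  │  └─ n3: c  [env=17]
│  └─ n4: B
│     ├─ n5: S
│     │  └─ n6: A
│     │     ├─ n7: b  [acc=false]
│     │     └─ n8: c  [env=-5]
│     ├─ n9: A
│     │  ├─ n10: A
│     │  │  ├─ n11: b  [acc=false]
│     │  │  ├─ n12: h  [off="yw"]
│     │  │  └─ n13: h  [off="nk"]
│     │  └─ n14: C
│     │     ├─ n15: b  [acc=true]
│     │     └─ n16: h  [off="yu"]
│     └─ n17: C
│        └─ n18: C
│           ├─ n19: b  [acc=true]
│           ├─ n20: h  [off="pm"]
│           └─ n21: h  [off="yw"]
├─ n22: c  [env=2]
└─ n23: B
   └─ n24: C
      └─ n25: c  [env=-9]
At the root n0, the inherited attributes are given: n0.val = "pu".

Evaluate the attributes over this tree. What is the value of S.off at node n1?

1. n0.val = "pu"  [given at root]
2. n1.val = "yu"  ["yu"]
3. n2.lab = false  [false]
4. n2.live = true  [true]
5. n3.env = 17  [terminal]
6. n2.pre = true  [A.lab == false]
7. n2.mk = "qu"  ["qu"]
8. n4.env = 1  [len(S.val) - 1]
9. n4.tag = false  [A.pre == false]
10. n5.val = "qx"  ["qx"]
11. n6.lab = true  [true]
12. n6.live = false  [false]
13. n7.acc = false  [terminal]
14. n8.env = -5  [terminal]
15. n6.pre = true  [c.env > -6]
16. n6.mk = "kq"  ["kq"]
17. n5.off = 6  [len(S.val) + 4]
18. n5.depth = -8  [len(S.val) - 10]
19. n9.lab = true  [B.tag == false]
20. n9.live = true  [not B.tag]
21. n10.lab = true  [A₀.lab == true]
22. n10.live = true  [A₀.live == true]
23. n11.acc = false  [terminal]
24. n12.off = "yw"  [terminal]
25. n13.off = "nk"  [terminal]
26. n10.pre = true  [not b.acc]
27. n10.mk = "yww"  [h₀.off ++ "w"]
28. n14.key = 23  [23]
29. n14.off = -9  [-9]
30. n15.acc = true  [terminal]
31. n16.off = "yu"  [terminal]
32. n14.acc = false  [C.key > 23]
33. n9.pre = true  [true]
34. n9.mk = "xz"  ["xz"]
35. n17.key = -5  [B.env - 6]
36. n17.off = 30  [S.off + B.env + 23]
37. n18.key = 6  [C₀.off * 2 - 54]
38. n18.off = 9  [C₀.key + 14]
39. n19.acc = true  [terminal]
40. n20.off = "pm"  [terminal]
41. n21.off = "yw"  [terminal]
42. n18.acc = true  [b.acc == true]
43. n17.acc = false  [C₀.off > 30]
44. n4.depth = -7  [S.depth + 1]
45. n4.key = 6  [(if B.tag then S.off else S.depth) + 14]
46. n1.off = 1  [B.depth + 8]
47. n1.depth = -8  [B.depth - 1]
48. n22.env = 2  [terminal]
49. n23.env = 16  [c.env + 14]
50. n23.tag = true  [S₁.off > 0]
51. n24.key = 15  [15]
52. n24.off = 19  [B.env * 3 - 29]
53. n25.env = -9  [terminal]
54. n24.acc = true  [C.key > 14]
55. n23.depth = 3  [B.env - 13]
56. n23.key = -1  [-1]
57. n0.off = 20  [S₁.off + c.env + 17]
58. n0.depth = -3  [B.key * 2 - 1]

1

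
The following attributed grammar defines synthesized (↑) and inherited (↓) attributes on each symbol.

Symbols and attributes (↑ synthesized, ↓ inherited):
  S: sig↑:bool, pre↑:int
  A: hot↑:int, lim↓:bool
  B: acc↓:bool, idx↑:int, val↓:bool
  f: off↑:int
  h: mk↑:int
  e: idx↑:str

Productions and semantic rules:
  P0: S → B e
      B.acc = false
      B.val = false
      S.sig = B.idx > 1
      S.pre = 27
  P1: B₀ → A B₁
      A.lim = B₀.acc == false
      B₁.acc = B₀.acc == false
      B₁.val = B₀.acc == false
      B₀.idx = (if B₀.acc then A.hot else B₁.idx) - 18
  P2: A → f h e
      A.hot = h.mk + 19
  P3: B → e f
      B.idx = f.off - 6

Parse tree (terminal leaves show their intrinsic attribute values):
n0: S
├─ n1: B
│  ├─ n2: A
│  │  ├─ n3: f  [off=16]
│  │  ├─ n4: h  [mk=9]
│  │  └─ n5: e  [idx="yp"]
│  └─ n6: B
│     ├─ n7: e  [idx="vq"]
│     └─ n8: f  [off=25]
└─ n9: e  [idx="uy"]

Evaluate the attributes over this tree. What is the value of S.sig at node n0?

false

1. n1.acc = false  [false]
2. n1.val = false  [false]
3. n2.lim = true  [B₀.acc == false]
4. n3.off = 16  [terminal]
5. n4.mk = 9  [terminal]
6. n5.idx = "yp"  [terminal]
7. n2.hot = 28  [h.mk + 19]
8. n6.acc = true  [B₀.acc == false]
9. n6.val = true  [B₀.acc == false]
10. n7.idx = "vq"  [terminal]
11. n8.off = 25  [terminal]
12. n6.idx = 19  [f.off - 6]
13. n1.idx = 1  [(if B₀.acc then A.hot else B₁.idx) - 18]
14. n9.idx = "uy"  [terminal]
15. n0.sig = false  [B.idx > 1]
16. n0.pre = 27  [27]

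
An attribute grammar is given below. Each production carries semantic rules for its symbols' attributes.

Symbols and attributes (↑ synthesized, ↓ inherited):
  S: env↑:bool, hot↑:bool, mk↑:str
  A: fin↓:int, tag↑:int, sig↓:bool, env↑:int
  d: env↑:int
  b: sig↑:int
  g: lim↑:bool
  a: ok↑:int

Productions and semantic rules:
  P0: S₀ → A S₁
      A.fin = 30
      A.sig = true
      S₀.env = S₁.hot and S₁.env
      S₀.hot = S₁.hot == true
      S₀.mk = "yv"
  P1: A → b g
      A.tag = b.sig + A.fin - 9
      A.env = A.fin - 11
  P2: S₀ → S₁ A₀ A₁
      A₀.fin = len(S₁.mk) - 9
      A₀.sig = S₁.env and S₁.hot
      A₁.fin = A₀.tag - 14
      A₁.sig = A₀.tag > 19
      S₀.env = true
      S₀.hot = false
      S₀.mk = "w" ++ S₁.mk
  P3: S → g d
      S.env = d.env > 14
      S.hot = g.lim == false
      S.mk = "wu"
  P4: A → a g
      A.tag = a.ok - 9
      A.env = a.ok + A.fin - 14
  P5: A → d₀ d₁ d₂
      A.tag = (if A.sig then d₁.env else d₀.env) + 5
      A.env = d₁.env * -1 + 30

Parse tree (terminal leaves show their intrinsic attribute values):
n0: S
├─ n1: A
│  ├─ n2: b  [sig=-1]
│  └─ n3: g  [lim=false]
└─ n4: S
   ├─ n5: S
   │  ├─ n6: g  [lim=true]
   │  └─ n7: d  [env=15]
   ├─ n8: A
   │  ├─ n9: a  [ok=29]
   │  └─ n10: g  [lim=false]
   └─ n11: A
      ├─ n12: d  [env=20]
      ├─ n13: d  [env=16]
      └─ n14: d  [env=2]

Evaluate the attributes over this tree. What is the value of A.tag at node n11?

1. n1.fin = 30  [30]
2. n1.sig = true  [true]
3. n2.sig = -1  [terminal]
4. n3.lim = false  [terminal]
5. n1.tag = 20  [b.sig + A.fin - 9]
6. n1.env = 19  [A.fin - 11]
7. n6.lim = true  [terminal]
8. n7.env = 15  [terminal]
9. n5.env = true  [d.env > 14]
10. n5.hot = false  [g.lim == false]
11. n5.mk = "wu"  ["wu"]
12. n8.fin = -7  [len(S₁.mk) - 9]
13. n8.sig = false  [S₁.env and S₁.hot]
14. n9.ok = 29  [terminal]
15. n10.lim = false  [terminal]
16. n8.tag = 20  [a.ok - 9]
17. n8.env = 8  [a.ok + A.fin - 14]
18. n11.fin = 6  [A₀.tag - 14]
19. n11.sig = true  [A₀.tag > 19]
20. n12.env = 20  [terminal]
21. n13.env = 16  [terminal]
22. n14.env = 2  [terminal]
23. n11.tag = 21  [(if A.sig then d₁.env else d₀.env) + 5]
24. n11.env = 14  [d₁.env * -1 + 30]
25. n4.env = true  [true]
26. n4.hot = false  [false]
27. n4.mk = "wwu"  ["w" ++ S₁.mk]
28. n0.env = false  [S₁.hot and S₁.env]
29. n0.hot = false  [S₁.hot == true]
30. n0.mk = "yv"  ["yv"]

21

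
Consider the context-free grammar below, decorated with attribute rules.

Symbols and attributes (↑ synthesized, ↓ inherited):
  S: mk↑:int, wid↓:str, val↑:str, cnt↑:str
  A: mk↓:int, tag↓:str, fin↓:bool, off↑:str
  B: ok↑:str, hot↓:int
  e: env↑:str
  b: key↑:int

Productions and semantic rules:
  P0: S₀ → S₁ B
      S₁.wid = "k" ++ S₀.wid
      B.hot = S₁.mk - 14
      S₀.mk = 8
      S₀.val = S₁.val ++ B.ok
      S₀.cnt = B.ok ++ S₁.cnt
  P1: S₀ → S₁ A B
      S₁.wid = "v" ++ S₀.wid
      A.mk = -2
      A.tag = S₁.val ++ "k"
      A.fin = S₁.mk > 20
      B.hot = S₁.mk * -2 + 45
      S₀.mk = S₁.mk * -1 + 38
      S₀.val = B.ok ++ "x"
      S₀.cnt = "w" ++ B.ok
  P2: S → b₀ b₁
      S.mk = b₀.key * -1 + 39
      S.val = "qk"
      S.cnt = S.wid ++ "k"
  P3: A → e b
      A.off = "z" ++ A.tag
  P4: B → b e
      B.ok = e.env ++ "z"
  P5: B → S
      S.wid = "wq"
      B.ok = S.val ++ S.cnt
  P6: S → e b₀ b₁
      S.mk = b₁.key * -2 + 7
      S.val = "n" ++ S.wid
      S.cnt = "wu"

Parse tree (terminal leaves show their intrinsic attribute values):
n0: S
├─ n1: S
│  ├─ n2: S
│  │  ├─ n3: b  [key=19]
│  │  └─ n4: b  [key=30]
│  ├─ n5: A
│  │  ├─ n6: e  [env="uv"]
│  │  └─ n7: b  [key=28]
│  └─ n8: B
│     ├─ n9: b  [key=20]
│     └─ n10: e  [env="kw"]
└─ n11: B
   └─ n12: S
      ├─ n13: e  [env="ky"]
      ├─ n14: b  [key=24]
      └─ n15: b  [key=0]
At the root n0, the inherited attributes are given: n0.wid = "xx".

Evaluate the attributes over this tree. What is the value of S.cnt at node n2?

"vkxxk"

1. n0.wid = "xx"  [given at root]
2. n1.wid = "kxx"  ["k" ++ S₀.wid]
3. n2.wid = "vkxx"  ["v" ++ S₀.wid]
4. n3.key = 19  [terminal]
5. n4.key = 30  [terminal]
6. n2.mk = 20  [b₀.key * -1 + 39]
7. n2.val = "qk"  ["qk"]
8. n2.cnt = "vkxxk"  [S.wid ++ "k"]
9. n5.mk = -2  [-2]
10. n5.tag = "qkk"  [S₁.val ++ "k"]
11. n5.fin = false  [S₁.mk > 20]
12. n6.env = "uv"  [terminal]
13. n7.key = 28  [terminal]
14. n5.off = "zqkk"  ["z" ++ A.tag]
15. n8.hot = 5  [S₁.mk * -2 + 45]
16. n9.key = 20  [terminal]
17. n10.env = "kw"  [terminal]
18. n8.ok = "kwz"  [e.env ++ "z"]
19. n1.mk = 18  [S₁.mk * -1 + 38]
20. n1.val = "kwzx"  [B.ok ++ "x"]
21. n1.cnt = "wkwz"  ["w" ++ B.ok]
22. n11.hot = 4  [S₁.mk - 14]
23. n12.wid = "wq"  ["wq"]
24. n13.env = "ky"  [terminal]
25. n14.key = 24  [terminal]
26. n15.key = 0  [terminal]
27. n12.mk = 7  [b₁.key * -2 + 7]
28. n12.val = "nwq"  ["n" ++ S.wid]
29. n12.cnt = "wu"  ["wu"]
30. n11.ok = "nwqwu"  [S.val ++ S.cnt]
31. n0.mk = 8  [8]
32. n0.val = "kwzxnwqwu"  [S₁.val ++ B.ok]
33. n0.cnt = "nwqwuwkwz"  [B.ok ++ S₁.cnt]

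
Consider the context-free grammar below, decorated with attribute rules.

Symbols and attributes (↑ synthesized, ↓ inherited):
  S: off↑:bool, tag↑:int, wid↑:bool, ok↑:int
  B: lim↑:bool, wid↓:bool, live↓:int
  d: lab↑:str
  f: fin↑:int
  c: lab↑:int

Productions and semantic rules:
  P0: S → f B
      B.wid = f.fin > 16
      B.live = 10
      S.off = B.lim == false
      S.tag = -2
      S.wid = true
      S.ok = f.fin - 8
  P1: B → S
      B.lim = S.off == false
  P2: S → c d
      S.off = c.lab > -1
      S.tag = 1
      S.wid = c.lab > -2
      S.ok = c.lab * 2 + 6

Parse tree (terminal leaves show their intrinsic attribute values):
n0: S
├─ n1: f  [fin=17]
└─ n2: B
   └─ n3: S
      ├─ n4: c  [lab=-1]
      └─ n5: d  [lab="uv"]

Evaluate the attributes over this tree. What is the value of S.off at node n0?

1. n1.fin = 17  [terminal]
2. n2.wid = true  [f.fin > 16]
3. n2.live = 10  [10]
4. n4.lab = -1  [terminal]
5. n5.lab = "uv"  [terminal]
6. n3.off = false  [c.lab > -1]
7. n3.tag = 1  [1]
8. n3.wid = true  [c.lab > -2]
9. n3.ok = 4  [c.lab * 2 + 6]
10. n2.lim = true  [S.off == false]
11. n0.off = false  [B.lim == false]
12. n0.tag = -2  [-2]
13. n0.wid = true  [true]
14. n0.ok = 9  [f.fin - 8]

false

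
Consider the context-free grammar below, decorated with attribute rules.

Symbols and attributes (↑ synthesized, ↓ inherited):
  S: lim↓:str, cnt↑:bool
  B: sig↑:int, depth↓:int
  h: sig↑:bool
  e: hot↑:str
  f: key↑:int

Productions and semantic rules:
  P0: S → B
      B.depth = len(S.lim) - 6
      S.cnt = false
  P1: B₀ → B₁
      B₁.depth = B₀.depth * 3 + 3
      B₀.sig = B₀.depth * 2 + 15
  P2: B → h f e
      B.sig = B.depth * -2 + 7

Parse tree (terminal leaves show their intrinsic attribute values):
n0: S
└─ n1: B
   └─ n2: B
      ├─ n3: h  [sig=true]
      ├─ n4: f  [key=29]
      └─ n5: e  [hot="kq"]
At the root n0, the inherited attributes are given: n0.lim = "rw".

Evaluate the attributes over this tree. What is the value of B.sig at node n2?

25

1. n0.lim = "rw"  [given at root]
2. n1.depth = -4  [len(S.lim) - 6]
3. n2.depth = -9  [B₀.depth * 3 + 3]
4. n3.sig = true  [terminal]
5. n4.key = 29  [terminal]
6. n5.hot = "kq"  [terminal]
7. n2.sig = 25  [B.depth * -2 + 7]
8. n1.sig = 7  [B₀.depth * 2 + 15]
9. n0.cnt = false  [false]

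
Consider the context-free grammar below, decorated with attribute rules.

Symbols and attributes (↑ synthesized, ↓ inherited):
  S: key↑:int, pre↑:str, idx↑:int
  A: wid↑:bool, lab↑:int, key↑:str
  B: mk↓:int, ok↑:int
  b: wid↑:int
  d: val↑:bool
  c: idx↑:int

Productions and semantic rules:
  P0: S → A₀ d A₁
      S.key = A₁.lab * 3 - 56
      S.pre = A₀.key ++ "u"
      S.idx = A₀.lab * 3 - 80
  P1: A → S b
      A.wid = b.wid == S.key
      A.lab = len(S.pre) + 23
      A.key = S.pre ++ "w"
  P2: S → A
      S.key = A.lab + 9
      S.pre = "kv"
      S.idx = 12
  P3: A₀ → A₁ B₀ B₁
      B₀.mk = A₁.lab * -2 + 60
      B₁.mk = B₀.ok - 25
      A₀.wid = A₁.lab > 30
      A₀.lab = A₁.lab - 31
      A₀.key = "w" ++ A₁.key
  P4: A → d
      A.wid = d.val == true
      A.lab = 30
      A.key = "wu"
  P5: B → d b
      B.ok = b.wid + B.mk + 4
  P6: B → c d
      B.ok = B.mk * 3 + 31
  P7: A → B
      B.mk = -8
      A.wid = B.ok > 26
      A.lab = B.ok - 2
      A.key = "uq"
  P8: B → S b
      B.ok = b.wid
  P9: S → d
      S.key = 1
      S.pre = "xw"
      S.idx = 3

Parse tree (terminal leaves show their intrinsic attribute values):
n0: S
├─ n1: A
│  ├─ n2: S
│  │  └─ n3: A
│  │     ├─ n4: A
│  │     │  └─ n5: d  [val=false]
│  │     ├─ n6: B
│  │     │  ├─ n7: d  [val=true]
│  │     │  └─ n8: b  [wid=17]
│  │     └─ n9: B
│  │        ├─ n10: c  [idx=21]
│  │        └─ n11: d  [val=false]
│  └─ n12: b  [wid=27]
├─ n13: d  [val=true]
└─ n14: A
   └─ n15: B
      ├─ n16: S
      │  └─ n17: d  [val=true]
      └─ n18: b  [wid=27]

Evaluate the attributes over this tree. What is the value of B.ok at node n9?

19

1. n5.val = false  [terminal]
2. n4.wid = false  [d.val == true]
3. n4.lab = 30  [30]
4. n4.key = "wu"  ["wu"]
5. n6.mk = 0  [A₁.lab * -2 + 60]
6. n7.val = true  [terminal]
7. n8.wid = 17  [terminal]
8. n6.ok = 21  [b.wid + B.mk + 4]
9. n9.mk = -4  [B₀.ok - 25]
10. n10.idx = 21  [terminal]
11. n11.val = false  [terminal]
12. n9.ok = 19  [B.mk * 3 + 31]
13. n3.wid = false  [A₁.lab > 30]
14. n3.lab = -1  [A₁.lab - 31]
15. n3.key = "wwu"  ["w" ++ A₁.key]
16. n2.key = 8  [A.lab + 9]
17. n2.pre = "kv"  ["kv"]
18. n2.idx = 12  [12]
19. n12.wid = 27  [terminal]
20. n1.wid = false  [b.wid == S.key]
21. n1.lab = 25  [len(S.pre) + 23]
22. n1.key = "kvw"  [S.pre ++ "w"]
23. n13.val = true  [terminal]
24. n15.mk = -8  [-8]
25. n17.val = true  [terminal]
26. n16.key = 1  [1]
27. n16.pre = "xw"  ["xw"]
28. n16.idx = 3  [3]
29. n18.wid = 27  [terminal]
30. n15.ok = 27  [b.wid]
31. n14.wid = true  [B.ok > 26]
32. n14.lab = 25  [B.ok - 2]
33. n14.key = "uq"  ["uq"]
34. n0.key = 19  [A₁.lab * 3 - 56]
35. n0.pre = "kvwu"  [A₀.key ++ "u"]
36. n0.idx = -5  [A₀.lab * 3 - 80]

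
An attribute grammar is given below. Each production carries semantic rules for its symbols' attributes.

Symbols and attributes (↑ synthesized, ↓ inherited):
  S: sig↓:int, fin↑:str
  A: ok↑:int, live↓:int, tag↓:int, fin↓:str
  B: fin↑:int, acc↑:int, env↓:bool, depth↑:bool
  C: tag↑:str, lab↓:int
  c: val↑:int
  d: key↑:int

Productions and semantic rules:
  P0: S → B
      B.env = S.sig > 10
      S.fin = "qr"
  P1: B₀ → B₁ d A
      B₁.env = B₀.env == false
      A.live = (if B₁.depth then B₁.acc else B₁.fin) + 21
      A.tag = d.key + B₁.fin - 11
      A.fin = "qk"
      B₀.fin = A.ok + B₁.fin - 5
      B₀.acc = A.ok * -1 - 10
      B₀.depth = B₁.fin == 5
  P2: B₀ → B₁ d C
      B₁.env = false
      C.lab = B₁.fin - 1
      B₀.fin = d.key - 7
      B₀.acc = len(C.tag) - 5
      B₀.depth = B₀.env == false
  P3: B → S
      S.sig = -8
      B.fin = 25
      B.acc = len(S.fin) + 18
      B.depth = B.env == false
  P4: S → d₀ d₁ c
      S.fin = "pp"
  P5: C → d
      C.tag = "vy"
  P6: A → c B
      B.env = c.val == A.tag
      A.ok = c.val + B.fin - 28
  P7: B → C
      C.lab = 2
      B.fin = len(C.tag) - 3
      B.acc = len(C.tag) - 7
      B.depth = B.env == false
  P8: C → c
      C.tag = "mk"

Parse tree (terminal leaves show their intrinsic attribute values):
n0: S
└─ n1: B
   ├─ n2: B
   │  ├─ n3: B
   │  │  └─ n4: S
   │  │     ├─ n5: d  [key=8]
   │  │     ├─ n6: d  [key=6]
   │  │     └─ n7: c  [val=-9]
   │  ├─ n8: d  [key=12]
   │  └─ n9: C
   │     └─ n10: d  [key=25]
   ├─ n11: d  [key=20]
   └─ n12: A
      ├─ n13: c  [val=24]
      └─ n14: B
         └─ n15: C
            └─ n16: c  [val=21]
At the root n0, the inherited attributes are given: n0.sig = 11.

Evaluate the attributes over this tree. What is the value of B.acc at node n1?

1. n0.sig = 11  [given at root]
2. n1.env = true  [S.sig > 10]
3. n2.env = false  [B₀.env == false]
4. n3.env = false  [false]
5. n4.sig = -8  [-8]
6. n5.key = 8  [terminal]
7. n6.key = 6  [terminal]
8. n7.val = -9  [terminal]
9. n4.fin = "pp"  ["pp"]
10. n3.fin = 25  [25]
11. n3.acc = 20  [len(S.fin) + 18]
12. n3.depth = true  [B.env == false]
13. n8.key = 12  [terminal]
14. n9.lab = 24  [B₁.fin - 1]
15. n10.key = 25  [terminal]
16. n9.tag = "vy"  ["vy"]
17. n2.fin = 5  [d.key - 7]
18. n2.acc = -3  [len(C.tag) - 5]
19. n2.depth = true  [B₀.env == false]
20. n11.key = 20  [terminal]
21. n12.live = 18  [(if B₁.depth then B₁.acc else B₁.fin) + 21]
22. n12.tag = 14  [d.key + B₁.fin - 11]
23. n12.fin = "qk"  ["qk"]
24. n13.val = 24  [terminal]
25. n14.env = false  [c.val == A.tag]
26. n15.lab = 2  [2]
27. n16.val = 21  [terminal]
28. n15.tag = "mk"  ["mk"]
29. n14.fin = -1  [len(C.tag) - 3]
30. n14.acc = -5  [len(C.tag) - 7]
31. n14.depth = true  [B.env == false]
32. n12.ok = -5  [c.val + B.fin - 28]
33. n1.fin = -5  [A.ok + B₁.fin - 5]
34. n1.acc = -5  [A.ok * -1 - 10]
35. n1.depth = true  [B₁.fin == 5]
36. n0.fin = "qr"  ["qr"]

-5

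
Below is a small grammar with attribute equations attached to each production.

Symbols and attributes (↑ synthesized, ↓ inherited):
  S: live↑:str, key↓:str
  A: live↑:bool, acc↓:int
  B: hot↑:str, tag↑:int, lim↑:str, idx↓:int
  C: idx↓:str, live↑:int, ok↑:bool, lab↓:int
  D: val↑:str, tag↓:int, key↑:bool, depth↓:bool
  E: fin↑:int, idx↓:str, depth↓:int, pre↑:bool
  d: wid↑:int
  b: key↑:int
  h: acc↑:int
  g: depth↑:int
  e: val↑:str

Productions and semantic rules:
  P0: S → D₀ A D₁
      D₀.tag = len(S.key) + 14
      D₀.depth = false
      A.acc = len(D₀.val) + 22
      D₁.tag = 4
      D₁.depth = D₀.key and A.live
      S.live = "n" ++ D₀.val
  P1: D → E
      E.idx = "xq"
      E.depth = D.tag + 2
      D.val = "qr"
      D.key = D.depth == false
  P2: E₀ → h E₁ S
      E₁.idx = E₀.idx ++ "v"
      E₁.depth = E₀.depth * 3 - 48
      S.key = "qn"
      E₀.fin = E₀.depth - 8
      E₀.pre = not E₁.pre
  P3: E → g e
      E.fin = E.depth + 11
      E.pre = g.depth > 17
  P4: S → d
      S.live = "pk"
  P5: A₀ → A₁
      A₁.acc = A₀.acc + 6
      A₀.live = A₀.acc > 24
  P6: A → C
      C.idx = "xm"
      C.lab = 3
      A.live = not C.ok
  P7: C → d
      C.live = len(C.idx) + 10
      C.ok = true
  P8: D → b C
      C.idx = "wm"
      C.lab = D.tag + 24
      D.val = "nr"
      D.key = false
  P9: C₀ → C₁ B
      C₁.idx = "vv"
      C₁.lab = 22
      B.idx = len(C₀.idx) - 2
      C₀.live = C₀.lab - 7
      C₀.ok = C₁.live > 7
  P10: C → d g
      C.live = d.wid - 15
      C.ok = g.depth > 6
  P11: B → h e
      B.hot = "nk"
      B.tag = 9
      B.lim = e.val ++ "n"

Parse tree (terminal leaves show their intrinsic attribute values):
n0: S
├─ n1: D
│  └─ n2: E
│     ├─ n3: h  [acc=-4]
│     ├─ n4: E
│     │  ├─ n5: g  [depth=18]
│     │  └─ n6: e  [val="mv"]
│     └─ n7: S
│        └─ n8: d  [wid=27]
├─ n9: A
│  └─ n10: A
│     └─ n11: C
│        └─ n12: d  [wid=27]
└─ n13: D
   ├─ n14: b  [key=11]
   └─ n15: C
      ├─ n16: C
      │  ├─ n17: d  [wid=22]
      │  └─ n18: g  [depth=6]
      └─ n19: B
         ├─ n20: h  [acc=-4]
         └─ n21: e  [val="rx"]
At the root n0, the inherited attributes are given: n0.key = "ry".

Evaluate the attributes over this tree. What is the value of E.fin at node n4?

17

1. n0.key = "ry"  [given at root]
2. n1.tag = 16  [len(S.key) + 14]
3. n1.depth = false  [false]
4. n2.idx = "xq"  ["xq"]
5. n2.depth = 18  [D.tag + 2]
6. n3.acc = -4  [terminal]
7. n4.idx = "xqv"  [E₀.idx ++ "v"]
8. n4.depth = 6  [E₀.depth * 3 - 48]
9. n5.depth = 18  [terminal]
10. n6.val = "mv"  [terminal]
11. n4.fin = 17  [E.depth + 11]
12. n4.pre = true  [g.depth > 17]
13. n7.key = "qn"  ["qn"]
14. n8.wid = 27  [terminal]
15. n7.live = "pk"  ["pk"]
16. n2.fin = 10  [E₀.depth - 8]
17. n2.pre = false  [not E₁.pre]
18. n1.val = "qr"  ["qr"]
19. n1.key = true  [D.depth == false]
20. n9.acc = 24  [len(D₀.val) + 22]
21. n10.acc = 30  [A₀.acc + 6]
22. n11.idx = "xm"  ["xm"]
23. n11.lab = 3  [3]
24. n12.wid = 27  [terminal]
25. n11.live = 12  [len(C.idx) + 10]
26. n11.ok = true  [true]
27. n10.live = false  [not C.ok]
28. n9.live = false  [A₀.acc > 24]
29. n13.tag = 4  [4]
30. n13.depth = false  [D₀.key and A.live]
31. n14.key = 11  [terminal]
32. n15.idx = "wm"  ["wm"]
33. n15.lab = 28  [D.tag + 24]
34. n16.idx = "vv"  ["vv"]
35. n16.lab = 22  [22]
36. n17.wid = 22  [terminal]
37. n18.depth = 6  [terminal]
38. n16.live = 7  [d.wid - 15]
39. n16.ok = false  [g.depth > 6]
40. n19.idx = 0  [len(C₀.idx) - 2]
41. n20.acc = -4  [terminal]
42. n21.val = "rx"  [terminal]
43. n19.hot = "nk"  ["nk"]
44. n19.tag = 9  [9]
45. n19.lim = "rxn"  [e.val ++ "n"]
46. n15.live = 21  [C₀.lab - 7]
47. n15.ok = false  [C₁.live > 7]
48. n13.val = "nr"  ["nr"]
49. n13.key = false  [false]
50. n0.live = "nqr"  ["n" ++ D₀.val]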